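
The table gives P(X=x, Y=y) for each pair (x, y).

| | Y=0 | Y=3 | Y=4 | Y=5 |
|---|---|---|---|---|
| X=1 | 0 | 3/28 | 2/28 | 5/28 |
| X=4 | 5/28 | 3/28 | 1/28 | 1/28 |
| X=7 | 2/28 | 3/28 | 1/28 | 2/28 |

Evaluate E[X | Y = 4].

13/4

P(Y = 4) = 1/7.
Σ X·P over the event = 1·(2/28) + 4·(1/28) + 7·(1/28) = 13/28.
E[X | Y = 4] = (13/28) / (1/7) = 13/4.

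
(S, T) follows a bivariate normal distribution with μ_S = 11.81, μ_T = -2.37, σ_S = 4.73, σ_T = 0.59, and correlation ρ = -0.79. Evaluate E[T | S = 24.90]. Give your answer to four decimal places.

For a bivariate normal, E[T | S=x] = μ_T + ρ·(σ_T/σ_S)·(x − μ_S).
E[T | S=24.90] = -2.37 + (-0.79)·(0.59/4.73)·(24.90 − (11.81)) = -2.37 + (-0.098541)·(13.09) = -3.6599.

-3.6599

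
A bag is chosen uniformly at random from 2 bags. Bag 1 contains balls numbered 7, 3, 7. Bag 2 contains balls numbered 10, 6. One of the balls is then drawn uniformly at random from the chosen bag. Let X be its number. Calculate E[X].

E[X | bag 1] = (7+3+7)/3 = 17/3.
E[X | bag 2] = (10+6)/2 = 8.
E[X] = (1/2)·(17/3) + (1/2)·(8) = 41/6.

41/6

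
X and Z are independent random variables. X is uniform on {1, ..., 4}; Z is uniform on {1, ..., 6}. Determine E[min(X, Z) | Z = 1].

1

Outcomes with Z = 1: (1,1), (2,1), (3,1), (4,1), each with probability 1/24.
E[min(X, Z) | Z = 1] = (1 + 1 + 1 + 1) / 4 = 1.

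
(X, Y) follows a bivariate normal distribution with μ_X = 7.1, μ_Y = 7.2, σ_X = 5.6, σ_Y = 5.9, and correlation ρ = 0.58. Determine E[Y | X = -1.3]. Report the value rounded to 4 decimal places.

The regression of Y on X has slope ρ·σ_Y/σ_X and passes through (μ_X, μ_Y).
E[Y | X=-1.3] = 7.2 + (0.58)·(5.9/5.6)·(-1.3 − (7.1)) = 7.2 + (0.61107)·(-8.4) = 2.0670.

2.0670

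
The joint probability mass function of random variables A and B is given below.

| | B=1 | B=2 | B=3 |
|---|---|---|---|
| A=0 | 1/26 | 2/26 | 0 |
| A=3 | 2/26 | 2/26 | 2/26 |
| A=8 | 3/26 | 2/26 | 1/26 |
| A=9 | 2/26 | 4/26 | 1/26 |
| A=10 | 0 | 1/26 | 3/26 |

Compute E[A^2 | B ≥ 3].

P(B ≥ 3) = 7/26.
Σ A^2·P over the event = 9·(2/26) + 64·(1/26) + 81·(1/26) + 100·(3/26) = 463/26.
E[A^2 | B ≥ 3] = (463/26) / (7/26) = 463/7.

463/7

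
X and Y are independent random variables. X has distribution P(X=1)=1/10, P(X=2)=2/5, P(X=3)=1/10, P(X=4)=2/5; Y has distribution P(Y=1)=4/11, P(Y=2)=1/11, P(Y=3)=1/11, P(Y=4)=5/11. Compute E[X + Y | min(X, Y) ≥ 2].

P(min(X, Y) ≥ 2) = 63/110.
Summing (X+Y)·P(x,y) over outcomes with min(X, Y) ≥ 2 gives 207/55.
E[X + Y | min(X, Y) ≥ 2] = (207/55) / (63/110) = 46/7.

46/7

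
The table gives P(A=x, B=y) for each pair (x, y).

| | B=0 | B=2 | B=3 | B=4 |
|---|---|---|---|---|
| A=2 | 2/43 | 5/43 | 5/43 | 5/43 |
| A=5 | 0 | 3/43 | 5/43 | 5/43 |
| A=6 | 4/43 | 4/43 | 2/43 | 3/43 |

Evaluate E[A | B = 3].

P(B = 3) = 12/43.
Σ A·P over the event = 2·(5/43) + 5·(5/43) + 6·(2/43) = 47/43.
E[A | B = 3] = (47/43) / (12/43) = 47/12.

47/12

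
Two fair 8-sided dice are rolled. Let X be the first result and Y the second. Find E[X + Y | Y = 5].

19/2

Outcomes with Y = 5: (1,5), (2,5), (3,5), (4,5), (5,5), (6,5), (7,5), (8,5), each with probability 1/64.
E[X + Y | Y = 5] = (6 + 7 + 8 + 9 + 10 + 11 + 12 + 13) / 8 = 19/2.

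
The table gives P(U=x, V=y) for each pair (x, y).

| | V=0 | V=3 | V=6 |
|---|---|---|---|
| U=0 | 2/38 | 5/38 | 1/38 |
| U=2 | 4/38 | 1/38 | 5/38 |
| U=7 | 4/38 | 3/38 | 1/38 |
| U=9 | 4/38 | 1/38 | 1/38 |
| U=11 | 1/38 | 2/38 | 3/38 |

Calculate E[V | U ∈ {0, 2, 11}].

13/4

P(U ∈ {0, 2, 11}) = 12/19.
Summing V·P(U=x,V=y) over the conditioning event gives 39/19.
E[V | U ∈ {0, 2, 11}] = (39/19) / (12/19) = 13/4.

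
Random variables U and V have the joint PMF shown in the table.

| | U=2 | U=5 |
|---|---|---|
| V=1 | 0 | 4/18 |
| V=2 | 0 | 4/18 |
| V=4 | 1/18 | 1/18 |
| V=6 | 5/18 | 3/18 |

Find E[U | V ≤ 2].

P(V ≤ 2) = 4/9.
Σ U·P over the event = 5·(4/18) + 5·(4/18) = 20/9.
E[U | V ≤ 2] = (20/9) / (4/9) = 5.

5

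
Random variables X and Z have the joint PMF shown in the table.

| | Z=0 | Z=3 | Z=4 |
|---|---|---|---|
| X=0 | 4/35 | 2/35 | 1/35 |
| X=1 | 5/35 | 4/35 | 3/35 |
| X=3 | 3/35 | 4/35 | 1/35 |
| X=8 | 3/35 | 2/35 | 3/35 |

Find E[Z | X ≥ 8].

P(X ≥ 8) = 8/35.
Σ Z·P over the event = 0·(3/35) + 3·(2/35) + 4·(3/35) = 18/35.
E[Z | X ≥ 8] = (18/35) / (8/35) = 9/4.

9/4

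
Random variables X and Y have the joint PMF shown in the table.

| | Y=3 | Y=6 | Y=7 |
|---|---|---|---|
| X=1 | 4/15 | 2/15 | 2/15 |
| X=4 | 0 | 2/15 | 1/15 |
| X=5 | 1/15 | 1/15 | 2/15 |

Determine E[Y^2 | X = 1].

103/4

P(X = 1) = 8/15.
Σ Y^2·P over the event = 9·(4/15) + 36·(2/15) + 49·(2/15) = 206/15.
E[Y^2 | X = 1] = (206/15) / (8/15) = 103/4.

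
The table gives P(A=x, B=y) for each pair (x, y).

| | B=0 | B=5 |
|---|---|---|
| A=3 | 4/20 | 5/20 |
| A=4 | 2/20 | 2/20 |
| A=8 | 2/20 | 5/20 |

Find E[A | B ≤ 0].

9/2

P(B ≤ 0) = 2/5.
Σ A·P over the event = 3·(4/20) + 4·(2/20) + 8·(2/20) = 9/5.
E[A | B ≤ 0] = (9/5) / (2/5) = 9/2.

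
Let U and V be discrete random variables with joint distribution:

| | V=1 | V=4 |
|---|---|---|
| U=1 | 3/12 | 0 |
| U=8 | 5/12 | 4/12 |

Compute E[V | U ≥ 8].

7/3

P(U ≥ 8) = 3/4.
Σ V·P over the event = 1·(5/12) + 4·(4/12) = 7/4.
E[V | U ≥ 8] = (7/4) / (3/4) = 7/3.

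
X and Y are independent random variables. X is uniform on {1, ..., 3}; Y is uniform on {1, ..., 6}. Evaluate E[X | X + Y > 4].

P(X + Y > 4) = 2/3.
Summing X·P(x,y) over outcomes with X + Y > 4 gives 13/9.
E[X | X + Y > 4] = (13/9) / (2/3) = 13/6.

13/6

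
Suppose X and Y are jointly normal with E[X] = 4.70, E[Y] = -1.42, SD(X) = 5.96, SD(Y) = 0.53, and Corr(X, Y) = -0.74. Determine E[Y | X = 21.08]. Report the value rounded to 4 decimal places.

For a bivariate normal, E[Y | X=x] = μ_Y + ρ·(σ_Y/σ_X)·(x − μ_X).
E[Y | X=21.08] = -1.42 + (-0.74)·(0.53/5.96)·(21.08 − (4.70)) = -1.42 + (-0.065805)·(16.38) = -2.4979.

-2.4979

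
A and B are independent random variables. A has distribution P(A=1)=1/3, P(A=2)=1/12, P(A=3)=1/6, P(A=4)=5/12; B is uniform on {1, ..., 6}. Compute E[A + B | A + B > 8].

113/12

P(A + B > 8) = 1/6.
Summing (A+B)·P(x,y) over outcomes with A + B > 8 gives 113/72.
E[A + B | A + B > 8] = (113/72) / (1/6) = 113/12.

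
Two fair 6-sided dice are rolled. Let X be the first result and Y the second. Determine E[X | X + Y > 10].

P(X + Y > 10) = 1/12.
Summing X·P(x,y) over outcomes with X + Y > 10 gives 17/36.
E[X | X + Y > 10] = (17/36) / (1/12) = 17/3.

17/3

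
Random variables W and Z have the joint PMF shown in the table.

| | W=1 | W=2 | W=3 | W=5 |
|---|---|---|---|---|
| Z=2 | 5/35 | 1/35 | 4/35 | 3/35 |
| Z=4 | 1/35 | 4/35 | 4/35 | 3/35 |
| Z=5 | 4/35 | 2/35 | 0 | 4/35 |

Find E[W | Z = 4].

P(Z = 4) = 12/35.
Σ W·P over the event = 1·(1/35) + 2·(4/35) + 3·(4/35) + 5·(3/35) = 36/35.
E[W | Z = 4] = (36/35) / (12/35) = 3.

3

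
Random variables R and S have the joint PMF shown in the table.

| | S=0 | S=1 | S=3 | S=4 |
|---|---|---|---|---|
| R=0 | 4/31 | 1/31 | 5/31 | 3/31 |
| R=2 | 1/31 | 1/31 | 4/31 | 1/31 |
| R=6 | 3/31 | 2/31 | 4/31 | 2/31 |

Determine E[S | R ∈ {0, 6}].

25/12

P(R ∈ {0, 6}) = 24/31.
Σ S·P over the event = 0·(4/31) + 1·(1/31) + 3·(5/31) + 4·(3/31) + 0·(3/31) + 1·(2/31) + 3·(4/31) + 4·(2/31) = 50/31.
E[S | R ∈ {0, 6}] = (50/31) / (24/31) = 25/12.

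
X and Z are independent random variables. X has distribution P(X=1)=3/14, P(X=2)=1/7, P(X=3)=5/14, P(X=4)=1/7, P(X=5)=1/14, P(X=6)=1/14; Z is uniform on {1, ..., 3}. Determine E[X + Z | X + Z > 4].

73/12

P(X + Z > 4) = 4/7.
Summing (X+Z)·P(x,y) over outcomes with X + Z > 4 gives 73/21.
E[X + Z | X + Z > 4] = (73/21) / (4/7) = 73/12.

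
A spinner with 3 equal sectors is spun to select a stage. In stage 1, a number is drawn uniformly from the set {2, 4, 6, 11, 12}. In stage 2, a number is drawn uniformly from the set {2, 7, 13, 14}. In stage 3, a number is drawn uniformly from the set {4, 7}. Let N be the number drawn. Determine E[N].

E[N | stage 1] = (2+4+6+11+12)/5 = 7.
E[N | stage 2] = (2+7+13+14)/4 = 9.
E[N | stage 3] = (4+7)/2 = 11/2.
E[N] = (1/3)·(7) + (1/3)·(9) + (1/3)·(11/2) = 43/6.

43/6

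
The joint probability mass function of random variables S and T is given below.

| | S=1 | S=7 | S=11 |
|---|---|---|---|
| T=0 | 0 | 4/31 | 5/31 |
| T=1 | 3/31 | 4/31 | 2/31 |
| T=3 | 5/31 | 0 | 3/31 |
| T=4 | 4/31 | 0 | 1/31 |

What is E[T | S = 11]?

P(S = 11) = 11/31.
Σ T·P over the event = 0·(5/31) + 1·(2/31) + 3·(3/31) + 4·(1/31) = 15/31.
E[T | S = 11] = (15/31) / (11/31) = 15/11.

15/11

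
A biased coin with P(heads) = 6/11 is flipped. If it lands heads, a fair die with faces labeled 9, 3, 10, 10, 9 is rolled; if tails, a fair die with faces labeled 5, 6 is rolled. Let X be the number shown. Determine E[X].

767/110

E[X | heads] = (9+3+10+10+9)/5 = 41/5.
E[X | tails] = (5+6)/2 = 11/2.
E[X] = (6/11)·(41/5) + (5/11)·(11/2) = 767/110.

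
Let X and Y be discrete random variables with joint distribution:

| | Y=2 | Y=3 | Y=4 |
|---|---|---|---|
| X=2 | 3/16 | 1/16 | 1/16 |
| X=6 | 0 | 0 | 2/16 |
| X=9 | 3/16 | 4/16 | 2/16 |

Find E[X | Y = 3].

P(Y = 3) = 5/16.
Σ X·P over the event = 2·(1/16) + 9·(4/16) = 19/8.
E[X | Y = 3] = (19/8) / (5/16) = 38/5.

38/5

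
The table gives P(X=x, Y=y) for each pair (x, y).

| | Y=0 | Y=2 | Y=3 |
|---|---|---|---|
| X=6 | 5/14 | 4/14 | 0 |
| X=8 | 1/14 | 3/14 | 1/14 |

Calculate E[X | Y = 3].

P(Y = 3) = 1/14.
Σ X·P over the event = 8·(1/14) = 4/7.
E[X | Y = 3] = (4/7) / (1/14) = 8.

8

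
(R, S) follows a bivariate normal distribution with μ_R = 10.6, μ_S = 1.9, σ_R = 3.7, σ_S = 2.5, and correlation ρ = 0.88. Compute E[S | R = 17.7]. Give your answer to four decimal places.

6.1216

E[S | R=x] = μ_S + ρ(σ_S/σ_R)(x − μ_R) for jointly normal variables.
E[S | R=17.7] = 1.9 + (0.88)·(2.5/3.7)·(17.7 − (10.6)) = 1.9 + (0.59459)·(7.1) = 6.1216.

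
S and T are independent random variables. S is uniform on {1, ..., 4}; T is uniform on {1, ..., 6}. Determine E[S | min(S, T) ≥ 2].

P(min(S, T) ≥ 2) = 5/8.
Summing S·P(x,y) over outcomes with min(S, T) ≥ 2 gives 15/8.
E[S | min(S, T) ≥ 2] = (15/8) / (5/8) = 3.

3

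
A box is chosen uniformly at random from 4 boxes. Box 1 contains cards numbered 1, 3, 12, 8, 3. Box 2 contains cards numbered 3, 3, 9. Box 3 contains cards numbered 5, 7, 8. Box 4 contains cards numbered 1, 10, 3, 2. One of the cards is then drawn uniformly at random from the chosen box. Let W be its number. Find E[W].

79/15

E[W | box 1] = (1+3+12+8+3)/5 = 27/5.
E[W | box 2] = (3+3+9)/3 = 5.
E[W | box 3] = (5+7+8)/3 = 20/3.
E[W | box 4] = (1+10+3+2)/4 = 4.
E[W] = (1/4)·(27/5) + (1/4)·(5) + (1/4)·(20/3) + (1/4)·(4) = 79/15.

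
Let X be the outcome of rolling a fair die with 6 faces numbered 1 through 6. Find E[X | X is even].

Given X is even, X is equally likely to be any of {2, 4, 6}.
E[X | X is even] = (2 + 4 + 6) / 3 = 4.

4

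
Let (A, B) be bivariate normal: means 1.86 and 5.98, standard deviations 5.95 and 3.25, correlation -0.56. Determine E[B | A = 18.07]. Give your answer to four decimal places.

1.0216

E[B | A=x] = μ_B + ρ(σ_B/σ_A)(x − μ_A) for jointly normal variables.
E[B | A=18.07] = 5.98 + (-0.56)·(3.25/5.95)·(18.07 − (1.86)) = 5.98 + (-0.3058824)·(16.21) = 1.0216.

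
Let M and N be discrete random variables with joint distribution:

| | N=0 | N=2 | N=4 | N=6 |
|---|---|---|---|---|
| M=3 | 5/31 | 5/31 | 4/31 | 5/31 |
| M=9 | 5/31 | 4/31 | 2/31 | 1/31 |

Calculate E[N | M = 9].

11/6

P(M = 9) = 12/31.
Summing N·P(M=x,N=y) over the conditioning event gives 22/31.
E[N | M = 9] = (22/31) / (12/31) = 11/6.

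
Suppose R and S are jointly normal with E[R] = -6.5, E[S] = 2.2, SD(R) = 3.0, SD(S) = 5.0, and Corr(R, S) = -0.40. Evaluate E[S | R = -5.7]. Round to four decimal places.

1.6667

For a bivariate normal, E[S | R=x] = μ_S + ρ·(σ_S/σ_R)·(x − μ_R).
E[S | R=-5.7] = 2.2 + (-0.40)·(5.0/3.0)·(-5.7 − (-6.5)) = 2.2 + (-0.66667)·(0.8) = 1.6667.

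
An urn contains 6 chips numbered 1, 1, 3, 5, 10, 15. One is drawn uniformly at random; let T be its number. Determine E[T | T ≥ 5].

P(T ≥ 5) = 1/2.
Σ over the event: 5·1/6 + 10·1/6 + 15·1/6 = 5.
E[T | T ≥ 5] = (5) / (1/2) = 10.

10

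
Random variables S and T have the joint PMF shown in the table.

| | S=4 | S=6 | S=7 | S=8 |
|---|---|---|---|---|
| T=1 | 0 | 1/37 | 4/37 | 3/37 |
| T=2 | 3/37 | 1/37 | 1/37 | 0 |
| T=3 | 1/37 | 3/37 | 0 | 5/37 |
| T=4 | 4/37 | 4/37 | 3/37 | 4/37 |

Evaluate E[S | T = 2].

P(T = 2) = 5/37.
Σ S·P over the event = 4·(3/37) + 6·(1/37) + 7·(1/37) = 25/37.
E[S | T = 2] = (25/37) / (5/37) = 5.

5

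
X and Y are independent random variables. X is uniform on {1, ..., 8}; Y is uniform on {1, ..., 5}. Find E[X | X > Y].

P(X > Y) = 5/8.
Summing X·P(x,y) over outcomes with X > Y gives 29/8.
E[X | X > Y] = (29/8) / (5/8) = 29/5.

29/5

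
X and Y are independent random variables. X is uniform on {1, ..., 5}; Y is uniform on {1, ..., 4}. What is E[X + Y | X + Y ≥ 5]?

P(X + Y ≥ 5) = 7/10.
Summing (X+Y)·P(x,y) over outcomes with X + Y ≥ 5 gives 9/2.
E[X + Y | X + Y ≥ 5] = (9/2) / (7/10) = 45/7.

45/7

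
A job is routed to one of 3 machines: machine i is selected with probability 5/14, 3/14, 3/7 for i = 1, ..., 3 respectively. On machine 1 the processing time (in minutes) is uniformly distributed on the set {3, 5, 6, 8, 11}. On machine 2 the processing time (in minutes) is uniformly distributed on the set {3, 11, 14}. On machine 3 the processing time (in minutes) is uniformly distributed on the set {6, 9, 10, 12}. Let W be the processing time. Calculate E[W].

233/28

E[W | machine 1] = (3+5+6+8+11)/5 = 33/5.
E[W | machine 2] = (3+11+14)/3 = 28/3.
E[W | machine 3] = (6+9+10+12)/4 = 37/4.
By the law of total expectation,
E[W] = (5/14)·(33/5) + (3/14)·(28/3) + (3/7)·(37/4) = 233/28.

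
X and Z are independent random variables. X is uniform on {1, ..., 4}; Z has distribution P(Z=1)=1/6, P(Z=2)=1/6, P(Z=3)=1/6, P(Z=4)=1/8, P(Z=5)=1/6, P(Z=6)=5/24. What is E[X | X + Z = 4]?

P(X + Z = 4) = 1/8.
Summing X·P(x,y) over outcomes with X + Z = 4 gives 1/4.
E[X | X + Z = 4] = (1/4) / (1/8) = 2.

2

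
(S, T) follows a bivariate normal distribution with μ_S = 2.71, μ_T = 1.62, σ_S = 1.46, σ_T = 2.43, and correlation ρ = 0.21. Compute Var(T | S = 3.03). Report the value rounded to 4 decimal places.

5.6445

Var(T | S=x) = (1 − ρ²)·σ_T².
Var(T | S=3.03) = (2.43)²·(1 − (0.21)²) = 5.9049·0.9559 = 5.6445.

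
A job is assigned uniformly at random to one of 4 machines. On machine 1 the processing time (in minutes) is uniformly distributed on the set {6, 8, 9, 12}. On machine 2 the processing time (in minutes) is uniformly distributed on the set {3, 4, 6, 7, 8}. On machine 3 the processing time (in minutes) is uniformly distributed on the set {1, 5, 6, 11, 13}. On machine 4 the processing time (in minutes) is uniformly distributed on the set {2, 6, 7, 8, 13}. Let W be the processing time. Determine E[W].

E[W | machine 1] = (6+8+9+12)/4 = 35/4.
E[W | machine 2] = (3+4+6+7+8)/5 = 28/5.
E[W | machine 3] = (1+5+6+11+13)/5 = 36/5.
E[W | machine 4] = (2+6+7+8+13)/5 = 36/5.
E[W] = (1/4)·(35/4) + (1/4)·(28/5) + (1/4)·(36/5) + (1/4)·(36/5) = 115/16.

115/16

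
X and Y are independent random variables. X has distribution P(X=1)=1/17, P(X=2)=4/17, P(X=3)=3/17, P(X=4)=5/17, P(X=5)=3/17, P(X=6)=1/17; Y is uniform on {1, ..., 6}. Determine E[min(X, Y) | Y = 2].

33/17

P(Y = 2) = 1/6.
Summing min(X,Y)·P(x,y) over outcomes with Y = 2 gives 11/34.
E[min(X, Y) | Y = 2] = (11/34) / (1/6) = 33/17.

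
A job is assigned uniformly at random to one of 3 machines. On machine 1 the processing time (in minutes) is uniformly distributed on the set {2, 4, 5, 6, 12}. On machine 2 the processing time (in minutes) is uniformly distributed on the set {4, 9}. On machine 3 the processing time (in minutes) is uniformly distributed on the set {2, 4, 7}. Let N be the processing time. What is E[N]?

499/90

E[N | machine 1] = (2+4+5+6+12)/5 = 29/5.
E[N | machine 2] = (4+9)/2 = 13/2.
E[N | machine 3] = (2+4+7)/3 = 13/3.
E[N] = (1/3)·(29/5) + (1/3)·(13/2) + (1/3)·(13/3) = 499/90.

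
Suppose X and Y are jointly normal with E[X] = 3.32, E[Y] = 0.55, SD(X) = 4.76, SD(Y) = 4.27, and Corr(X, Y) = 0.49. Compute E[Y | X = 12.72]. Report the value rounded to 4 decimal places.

4.6819

E[Y | X=x] = μ_Y + ρ(σ_Y/σ_X)(x − μ_X) for jointly normal variables.
E[Y | X=12.72] = 0.55 + (0.49)·(4.27/4.76)·(12.72 − (3.32)) = 0.55 + (0.43956)·(9.4) = 4.6819.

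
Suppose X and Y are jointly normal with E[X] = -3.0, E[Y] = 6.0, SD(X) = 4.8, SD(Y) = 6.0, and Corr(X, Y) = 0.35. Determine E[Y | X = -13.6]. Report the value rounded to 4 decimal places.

E[Y | X=x] = μ_Y + ρ(σ_Y/σ_X)(x − μ_X) for jointly normal variables.
E[Y | X=-13.6] = 6.0 + (0.35)·(6.0/4.8)·(-13.6 − (-3.0)) = 6.0 + (0.4375)·(-10.6) = 1.3625.

1.3625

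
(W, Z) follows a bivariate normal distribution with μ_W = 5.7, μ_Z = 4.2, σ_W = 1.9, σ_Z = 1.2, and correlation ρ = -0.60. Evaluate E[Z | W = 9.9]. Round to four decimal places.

2.6084

The regression of Z on W has slope ρ·σ_Z/σ_W and passes through (μ_W, μ_Z).
E[Z | W=9.9] = 4.2 + (-0.60)·(1.2/1.9)·(9.9 − (5.7)) = 4.2 + (-0.37895)·(4.2) = 2.6084.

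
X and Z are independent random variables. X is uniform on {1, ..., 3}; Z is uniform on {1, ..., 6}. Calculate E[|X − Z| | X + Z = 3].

Outcomes with X + Z = 3: (1,2), (2,1), each with probability 1/18.
E[|X − Z| | X + Z = 3] = (1 + 1) / 2 = 1.

1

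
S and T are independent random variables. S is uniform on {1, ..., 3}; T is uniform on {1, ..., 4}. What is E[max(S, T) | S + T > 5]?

11/3

P(S + T > 5) = 1/4.
Summing max(S,T)·P(x,y) over outcomes with S + T > 5 gives 11/12.
E[max(S, T) | S + T > 5] = (11/12) / (1/4) = 11/3.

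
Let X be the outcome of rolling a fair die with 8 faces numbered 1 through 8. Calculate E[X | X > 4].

13/2

Given X > 4, X is equally likely to be any of {5, 6, 7, 8}.
E[X | X > 4] = (5 + 6 + 7 + 8) / 4 = 13/2.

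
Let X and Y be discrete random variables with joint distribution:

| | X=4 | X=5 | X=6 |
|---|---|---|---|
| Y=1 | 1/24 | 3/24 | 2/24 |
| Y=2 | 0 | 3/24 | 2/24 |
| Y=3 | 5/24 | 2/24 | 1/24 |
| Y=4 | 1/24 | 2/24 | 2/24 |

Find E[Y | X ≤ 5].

P(X ≤ 5) = 17/24.
Σ Y·P over the event = 1·(1/24) + 3·(5/24) + 4·(1/24) + 1·(3/24) + 2·(3/24) + 3·(2/24) + 4·(2/24) = 43/24.
E[Y | X ≤ 5] = (43/24) / (17/24) = 43/17.

43/17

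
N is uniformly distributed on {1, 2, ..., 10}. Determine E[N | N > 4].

Given N > 4, N is equally likely to be any of {5, 6, 7, 8, 9, 10}.
E[N | N > 4] = (5 + 6 + 7 + 8 + 9 + 10) / 6 = 15/2.

15/2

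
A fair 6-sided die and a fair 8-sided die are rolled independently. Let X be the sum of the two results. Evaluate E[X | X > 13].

P(X > 13) = 1/48.
Σ over the event: 14·1/48 = 7/24.
E[X | X > 13] = (7/24) / (1/48) = 14.

14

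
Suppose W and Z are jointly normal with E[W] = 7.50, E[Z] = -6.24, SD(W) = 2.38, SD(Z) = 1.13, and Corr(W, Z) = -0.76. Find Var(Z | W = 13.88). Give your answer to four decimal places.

The conditional variance in a bivariate normal is σ_Z²(1 − ρ²), independent of x.
Var(Z | W=13.88) = (1.13)²·(1 − (-0.76)²) = 1.2769·0.4224 = 0.5394.

0.5394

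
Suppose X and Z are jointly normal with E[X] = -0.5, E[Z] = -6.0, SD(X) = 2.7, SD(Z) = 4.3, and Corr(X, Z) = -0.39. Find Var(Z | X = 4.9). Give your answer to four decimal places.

Var(Z | X=x) = (1 − ρ²)·σ_Z².
Var(Z | X=4.9) = (4.3)²·(1 − (-0.39)²) = 18.49·0.8479 = 15.6777.

15.6777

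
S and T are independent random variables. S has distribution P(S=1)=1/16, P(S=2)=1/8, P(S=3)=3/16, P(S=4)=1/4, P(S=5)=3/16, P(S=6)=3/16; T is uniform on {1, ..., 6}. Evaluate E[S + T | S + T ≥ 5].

P(S + T ≥ 5) = 43/48.
Summing (S+T)·P(x,y) over outcomes with S + T ≥ 5 gives 679/96.
E[S + T | S + T ≥ 5] = (679/96) / (43/48) = 679/86.

679/86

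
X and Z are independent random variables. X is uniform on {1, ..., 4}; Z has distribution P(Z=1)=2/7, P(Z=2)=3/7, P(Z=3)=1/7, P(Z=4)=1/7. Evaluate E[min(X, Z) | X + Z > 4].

P(X + Z > 4) = 15/28.
Summing min(X,Z)·P(x,y) over outcomes with X + Z > 4 gives 8/7.
E[min(X, Z) | X + Z > 4] = (8/7) / (15/28) = 32/15.

32/15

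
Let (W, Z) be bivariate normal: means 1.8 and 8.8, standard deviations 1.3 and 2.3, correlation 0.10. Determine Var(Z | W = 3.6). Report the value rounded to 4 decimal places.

5.2371

Var(Z | W=x) = (1 − ρ²)·σ_Z².
Var(Z | W=3.6) = (2.3)²·(1 − (0.10)²) = 5.29·0.99 = 5.2371.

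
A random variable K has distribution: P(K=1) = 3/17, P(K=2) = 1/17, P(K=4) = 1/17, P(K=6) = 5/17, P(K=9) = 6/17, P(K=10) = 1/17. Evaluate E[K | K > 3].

P(K > 3) = 13/17.
Σ over the event: 4·1/17 + 6·5/17 + 9·6/17 + 10·1/17 = 98/17.
E[K | K > 3] = (98/17) / (13/17) = 98/13.

98/13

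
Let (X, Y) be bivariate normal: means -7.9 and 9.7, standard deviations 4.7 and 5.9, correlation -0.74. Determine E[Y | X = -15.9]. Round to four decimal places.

17.1315

E[Y | X=x] = μ_Y + ρ(σ_Y/σ_X)(x − μ_X) for jointly normal variables.
E[Y | X=-15.9] = 9.7 + (-0.74)·(5.9/4.7)·(-15.9 − (-7.9)) = 9.7 + (-0.92894)·(-8) = 17.1315.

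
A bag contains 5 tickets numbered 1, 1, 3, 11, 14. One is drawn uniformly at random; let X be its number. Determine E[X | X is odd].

4

P(X is odd) = 4/5.
Σ over the event: 1·2/5 + 3·1/5 + 11·1/5 = 16/5.
E[X | X is odd] = (16/5) / (4/5) = 4.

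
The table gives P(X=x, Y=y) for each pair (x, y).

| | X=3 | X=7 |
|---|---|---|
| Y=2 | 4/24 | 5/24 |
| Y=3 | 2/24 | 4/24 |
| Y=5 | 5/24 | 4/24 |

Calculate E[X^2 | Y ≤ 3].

33

P(Y ≤ 3) = 5/8.
Σ X^2·P over the event = 9·(4/24) + 9·(2/24) + 49·(5/24) + 49·(4/24) = 165/8.
E[X^2 | Y ≤ 3] = (165/8) / (5/8) = 33.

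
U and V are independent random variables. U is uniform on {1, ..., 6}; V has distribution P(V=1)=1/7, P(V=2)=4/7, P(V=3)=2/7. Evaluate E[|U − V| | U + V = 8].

P(U + V = 8) = 1/7.
Summing |U−V|·P(x,y) over outcomes with U + V = 8 gives 10/21.
E[|U − V| | U + V = 8] = (10/21) / (1/7) = 10/3.

10/3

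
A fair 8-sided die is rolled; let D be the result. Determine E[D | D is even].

Given D is even, D is equally likely to be any of {2, 4, 6, 8}.
E[D | D is even] = (2 + 4 + 6 + 8) / 4 = 5.

5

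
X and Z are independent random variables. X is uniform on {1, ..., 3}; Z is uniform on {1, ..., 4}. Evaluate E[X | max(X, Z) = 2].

5/3

Outcomes with max(X, Z) = 2: (1,2), (2,1), (2,2), each with probability 1/12.
E[X | max(X, Z) = 2] = (1 + 2 + 2) / 3 = 5/3.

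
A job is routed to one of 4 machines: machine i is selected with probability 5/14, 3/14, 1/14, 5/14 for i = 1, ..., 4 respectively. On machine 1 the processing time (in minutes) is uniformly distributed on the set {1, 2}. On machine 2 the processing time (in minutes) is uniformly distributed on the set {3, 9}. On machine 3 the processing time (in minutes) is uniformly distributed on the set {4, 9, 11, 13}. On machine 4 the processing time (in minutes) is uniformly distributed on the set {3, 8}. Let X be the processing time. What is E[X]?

249/56

E[X | machine 1] = (1+2)/2 = 3/2.
E[X | machine 2] = (3+9)/2 = 6.
E[X | machine 3] = (4+9+11+13)/4 = 37/4.
E[X | machine 4] = (3+8)/2 = 11/2.
By the law of total expectation,
E[X] = (5/14)·(3/2) + (3/14)·(6) + (1/14)·(37/4) + (5/14)·(11/2) = 249/56.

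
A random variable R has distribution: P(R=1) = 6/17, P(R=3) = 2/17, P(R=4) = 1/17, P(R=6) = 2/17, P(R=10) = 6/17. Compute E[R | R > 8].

P(R > 8) = 6/17.
Σ over the event: 10·6/17 = 60/17.
E[R | R > 8] = (60/17) / (6/17) = 10.

10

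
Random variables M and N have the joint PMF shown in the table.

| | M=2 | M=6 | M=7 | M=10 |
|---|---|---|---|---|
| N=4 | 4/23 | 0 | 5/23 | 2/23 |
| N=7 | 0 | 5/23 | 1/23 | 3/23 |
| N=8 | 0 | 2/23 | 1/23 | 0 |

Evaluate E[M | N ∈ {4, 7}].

P(N ∈ {4, 7}) = 20/23.
Σ M·P over the event = 2·(4/23) + 6·(5/23) + 7·(5/23) + 7·(1/23) + 10·(2/23) + 10·(3/23) = 130/23.
E[M | N ∈ {4, 7}] = (130/23) / (20/23) = 13/2.

13/2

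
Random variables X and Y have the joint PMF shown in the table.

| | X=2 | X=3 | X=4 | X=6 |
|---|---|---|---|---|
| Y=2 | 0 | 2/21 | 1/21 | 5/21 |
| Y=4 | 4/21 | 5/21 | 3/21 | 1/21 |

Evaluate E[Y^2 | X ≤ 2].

P(X ≤ 2) = 4/21.
Σ Y^2·P over the event = 16·(4/21) = 64/21.
E[Y^2 | X ≤ 2] = (64/21) / (4/21) = 16.

16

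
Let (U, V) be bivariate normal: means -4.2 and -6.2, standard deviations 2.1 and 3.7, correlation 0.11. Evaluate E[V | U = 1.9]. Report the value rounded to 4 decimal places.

-5.0178

E[V | U=x] = μ_V + ρ(σ_V/σ_U)(x − μ_U) for jointly normal variables.
E[V | U=1.9] = -6.2 + (0.11)·(3.7/2.1)·(1.9 − (-4.2)) = -6.2 + (0.19381)·(6.1) = -5.0178.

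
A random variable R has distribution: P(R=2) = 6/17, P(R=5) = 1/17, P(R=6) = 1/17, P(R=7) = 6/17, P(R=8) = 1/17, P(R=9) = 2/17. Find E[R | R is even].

P(R is even) = 8/17.
Σ over the event: 2·6/17 + 6·1/17 + 8·1/17 = 26/17.
E[R | R is even] = (26/17) / (8/17) = 13/4.

13/4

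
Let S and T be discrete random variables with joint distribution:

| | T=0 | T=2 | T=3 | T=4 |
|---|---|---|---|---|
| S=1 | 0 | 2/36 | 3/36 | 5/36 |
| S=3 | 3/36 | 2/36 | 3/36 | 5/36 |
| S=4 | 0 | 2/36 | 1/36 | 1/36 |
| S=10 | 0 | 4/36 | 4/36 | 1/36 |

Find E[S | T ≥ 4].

P(T ≥ 4) = 1/3.
Σ S·P over the event = 1·(5/36) + 3·(5/36) + 4·(1/36) + 10·(1/36) = 17/18.
E[S | T ≥ 4] = (17/18) / (1/3) = 17/6.

17/6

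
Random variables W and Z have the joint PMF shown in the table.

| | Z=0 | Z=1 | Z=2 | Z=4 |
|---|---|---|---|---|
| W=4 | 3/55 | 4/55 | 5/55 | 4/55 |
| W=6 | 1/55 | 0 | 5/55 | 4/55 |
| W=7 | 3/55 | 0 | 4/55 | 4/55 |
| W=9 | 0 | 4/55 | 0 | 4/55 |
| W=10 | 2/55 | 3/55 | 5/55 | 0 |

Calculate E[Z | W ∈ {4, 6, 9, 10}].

89/44

P(W ∈ {4, 6, 9, 10}) = 4/5.
Summing Z·P(W=x,Z=y) over the conditioning event gives 89/55.
E[Z | W ∈ {4, 6, 9, 10}] = (89/55) / (4/5) = 89/44.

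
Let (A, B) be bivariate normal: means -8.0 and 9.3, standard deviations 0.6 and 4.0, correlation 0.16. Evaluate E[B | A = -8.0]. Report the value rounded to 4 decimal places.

9.3000

The regression of B on A has slope ρ·σ_B/σ_A and passes through (μ_A, μ_B).
E[B | A=-8.0] = 9.3 + (0.16)·(4.0/0.6)·(-8.0 − (-8.0)) = 9.3 + (1.0667)·(0) = 9.3000.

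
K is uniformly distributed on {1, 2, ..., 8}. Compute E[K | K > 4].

Given K > 4, K is equally likely to be any of {5, 6, 7, 8}.
E[K | K > 4] = (5 + 6 + 7 + 8) / 4 = 13/2.

13/2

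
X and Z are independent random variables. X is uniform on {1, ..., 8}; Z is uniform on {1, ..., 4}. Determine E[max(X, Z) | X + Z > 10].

P(X + Z > 10) = 3/32.
Summing max(X,Z)·P(x,y) over outcomes with X + Z > 10 gives 23/32.
E[max(X, Z) | X + Z > 10] = (23/32) / (3/32) = 23/3.

23/3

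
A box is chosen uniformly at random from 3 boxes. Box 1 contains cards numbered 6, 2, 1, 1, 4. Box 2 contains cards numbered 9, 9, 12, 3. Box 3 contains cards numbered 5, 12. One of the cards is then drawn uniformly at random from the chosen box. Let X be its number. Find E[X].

E[X | box 1] = (6+2+1+1+4)/5 = 14/5.
E[X | box 2] = (9+9+12+3)/4 = 33/4.
E[X | box 3] = (5+12)/2 = 17/2.
By the law of total expectation,
E[X] = (1/3)·(14/5) + (1/3)·(33/4) + (1/3)·(17/2) = 391/60.

391/60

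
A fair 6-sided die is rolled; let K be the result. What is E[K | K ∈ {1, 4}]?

P(K ∈ {1, 4}) = 1/3.
Σ over the event: 1·1/6 + 4·1/6 = 5/6.
E[K | K ∈ {1, 4}] = (5/6) / (1/3) = 5/2.

5/2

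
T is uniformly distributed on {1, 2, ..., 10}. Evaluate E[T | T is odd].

5

Given T is odd, T is equally likely to be any of {1, 3, 5, 7, 9}.
E[T | T is odd] = (1 + 3 + 5 + 7 + 9) / 5 = 5.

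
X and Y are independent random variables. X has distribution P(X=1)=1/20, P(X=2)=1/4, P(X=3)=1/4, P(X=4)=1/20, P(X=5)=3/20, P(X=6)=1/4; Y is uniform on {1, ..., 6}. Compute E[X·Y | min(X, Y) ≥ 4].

P(min(X, Y) ≥ 4) = 9/40.
Summing XY·P(x,y) over outcomes with min(X, Y) ≥ 4 gives 49/8.
E[X·Y | min(X, Y) ≥ 4] = (49/8) / (9/40) = 245/9.

245/9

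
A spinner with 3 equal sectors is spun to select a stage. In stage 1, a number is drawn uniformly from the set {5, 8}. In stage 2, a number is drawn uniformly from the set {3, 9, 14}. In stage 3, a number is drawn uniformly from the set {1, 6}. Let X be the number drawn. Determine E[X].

E[X | stage 1] = (5+8)/2 = 13/2.
E[X | stage 2] = (3+9+14)/3 = 26/3.
E[X | stage 3] = (1+6)/2 = 7/2.
By the law of total expectation,
E[X] = (1/3)·(13/2) + (1/3)·(26/3) + (1/3)·(7/2) = 56/9.

56/9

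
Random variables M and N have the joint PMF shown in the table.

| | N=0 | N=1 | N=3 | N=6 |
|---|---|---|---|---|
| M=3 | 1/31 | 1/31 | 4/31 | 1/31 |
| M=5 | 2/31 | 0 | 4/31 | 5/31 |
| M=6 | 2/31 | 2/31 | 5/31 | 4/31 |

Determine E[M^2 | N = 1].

27

P(N = 1) = 3/31.
Σ M^2·P over the event = 9·(1/31) + 36·(2/31) = 81/31.
E[M^2 | N = 1] = (81/31) / (3/31) = 27.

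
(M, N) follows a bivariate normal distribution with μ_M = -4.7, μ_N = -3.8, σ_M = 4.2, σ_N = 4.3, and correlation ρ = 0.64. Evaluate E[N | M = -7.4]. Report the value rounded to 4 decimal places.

-5.5691

E[N | M=x] = μ_N + ρ(σ_N/σ_M)(x − μ_M) for jointly normal variables.
E[N | M=-7.4] = -3.8 + (0.64)·(4.3/4.2)·(-7.4 − (-4.7)) = -3.8 + (0.65524)·(-2.7) = -5.5691.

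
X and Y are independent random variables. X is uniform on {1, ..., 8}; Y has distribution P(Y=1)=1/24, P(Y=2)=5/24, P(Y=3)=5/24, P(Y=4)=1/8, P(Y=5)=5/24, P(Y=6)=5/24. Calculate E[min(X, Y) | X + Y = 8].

21/8

P(X + Y = 8) = 1/8.
Summing min(X,Y)·P(x,y) over outcomes with X + Y = 8 gives 21/64.
E[min(X, Y) | X + Y = 8] = (21/64) / (1/8) = 21/8.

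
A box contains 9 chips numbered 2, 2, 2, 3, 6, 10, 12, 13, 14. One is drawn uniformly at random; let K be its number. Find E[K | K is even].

P(K is even) = 7/9.
Σ over the event: 2·1/3 + 6·1/9 + 10·1/9 + 12·1/9 + 14·1/9 = 16/3.
E[K | K is even] = (16/3) / (7/9) = 48/7.

48/7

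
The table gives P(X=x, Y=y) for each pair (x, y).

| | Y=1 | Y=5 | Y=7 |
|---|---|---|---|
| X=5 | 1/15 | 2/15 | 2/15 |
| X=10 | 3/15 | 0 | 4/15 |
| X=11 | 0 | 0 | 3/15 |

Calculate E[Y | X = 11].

7

P(X = 11) = 1/5.
Summing Y·P(X=x,Y=y) over the conditioning event gives 7/5.
E[Y | X = 11] = (7/5) / (1/5) = 7.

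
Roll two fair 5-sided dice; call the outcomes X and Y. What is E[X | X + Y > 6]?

4

Outcomes with X + Y > 6: (2,5), (3,4), (3,5), (4,3), (4,4), (4,5), (5,2), (5,3), (5,4), (5,5), each with probability 1/25.
E[X | X + Y > 6] = (2 + 3 + 3 + 4 + 4 + 4 + 5 + 5 + 5 + 5) / 10 = 4.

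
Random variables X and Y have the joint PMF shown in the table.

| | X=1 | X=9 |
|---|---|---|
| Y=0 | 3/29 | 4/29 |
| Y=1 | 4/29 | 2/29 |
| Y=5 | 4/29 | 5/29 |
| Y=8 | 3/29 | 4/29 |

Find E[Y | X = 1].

24/7

P(X = 1) = 14/29.
Summing Y·P(X=x,Y=y) over the conditioning event gives 48/29.
E[Y | X = 1] = (48/29) / (14/29) = 24/7.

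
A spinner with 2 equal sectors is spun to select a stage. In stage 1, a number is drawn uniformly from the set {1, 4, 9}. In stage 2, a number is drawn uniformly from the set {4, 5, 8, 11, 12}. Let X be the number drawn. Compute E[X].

19/3

E[X | stage 1] = (1+4+9)/3 = 14/3.
E[X | stage 2] = (4+5+8+11+12)/5 = 8.
By the law of total expectation,
E[X] = (1/2)·(14/3) + (1/2)·(8) = 19/3.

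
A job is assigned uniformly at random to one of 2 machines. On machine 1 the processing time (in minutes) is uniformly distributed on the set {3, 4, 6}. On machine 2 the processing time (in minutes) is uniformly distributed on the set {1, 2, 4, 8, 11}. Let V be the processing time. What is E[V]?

E[V | machine 1] = (3+4+6)/3 = 13/3.
E[V | machine 2] = (1+2+4+8+11)/5 = 26/5.
By the law of total expectation,
E[V] = (1/2)·(13/3) + (1/2)·(26/5) = 143/30.

143/30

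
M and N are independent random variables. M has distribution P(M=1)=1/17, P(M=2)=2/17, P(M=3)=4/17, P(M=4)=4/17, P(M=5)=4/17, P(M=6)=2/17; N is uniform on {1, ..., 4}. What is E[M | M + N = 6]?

P(M + N = 6) = 7/34.
Summing M·P(x,y) over outcomes with M + N = 6 gives 13/17.
E[M | M + N = 6] = (13/17) / (7/34) = 26/7.

26/7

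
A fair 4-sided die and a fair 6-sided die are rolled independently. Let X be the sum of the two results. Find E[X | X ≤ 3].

8/3

P(X ≤ 3) = 1/8.
Σ over the event: 2·1/24 + 3·1/12 = 1/3.
E[X | X ≤ 3] = (1/3) / (1/8) = 8/3.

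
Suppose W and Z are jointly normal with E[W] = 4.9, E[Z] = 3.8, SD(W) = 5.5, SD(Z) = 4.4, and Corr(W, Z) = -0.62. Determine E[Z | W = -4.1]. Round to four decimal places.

8.2640

For a bivariate normal, E[Z | W=x] = μ_Z + ρ·(σ_Z/σ_W)·(x − μ_W).
E[Z | W=-4.1] = 3.8 + (-0.62)·(4.4/5.5)·(-4.1 − (4.9)) = 3.8 + (-0.496)·(-9) = 8.2640.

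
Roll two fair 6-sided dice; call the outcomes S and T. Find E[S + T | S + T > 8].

P(S + T > 8) = 5/18.
Summing (S+T)·P(x,y) over outcomes with S + T > 8 gives 25/9.
E[S + T | S + T > 8] = (25/9) / (5/18) = 10.

10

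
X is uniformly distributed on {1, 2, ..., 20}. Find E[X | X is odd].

Given X is odd, X is equally likely to be any of {1, 3, 5, 7, 9, 11, 13, 15, 17, 19}.
E[X | X is odd] = (1 + 3 + 5 + 7 + 9 + 11 + 13 + 15 + 17 + 19) / 10 = 10.

10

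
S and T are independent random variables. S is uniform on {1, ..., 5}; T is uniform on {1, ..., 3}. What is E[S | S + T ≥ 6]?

Outcomes with S + T ≥ 6: (3,3), (4,2), (4,3), (5,1), (5,2), (5,3), each with probability 1/15.
E[S | S + T ≥ 6] = (3 + 4 + 4 + 5 + 5 + 5) / 6 = 13/3.

13/3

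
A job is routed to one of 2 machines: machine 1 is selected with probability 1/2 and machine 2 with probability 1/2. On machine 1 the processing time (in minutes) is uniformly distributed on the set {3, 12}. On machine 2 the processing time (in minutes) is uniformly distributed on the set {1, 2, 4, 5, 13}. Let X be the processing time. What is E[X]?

E[X | machine 1] = (3+12)/2 = 15/2.
E[X | machine 2] = (1+2+4+5+13)/5 = 5.
By the law of total expectation,
E[X] = (1/2)·(15/2) + (1/2)·(5) = 25/4.

25/4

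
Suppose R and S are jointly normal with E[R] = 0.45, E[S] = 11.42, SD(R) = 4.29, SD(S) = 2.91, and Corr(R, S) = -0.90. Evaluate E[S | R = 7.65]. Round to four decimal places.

For a bivariate normal, E[S | R=x] = μ_S + ρ·(σ_S/σ_R)·(x − μ_R).
E[S | R=7.65] = 11.42 + (-0.90)·(2.91/4.29)·(7.65 − (0.45)) = 11.42 + (-0.61049)·(7.2) = 7.0245.

7.0245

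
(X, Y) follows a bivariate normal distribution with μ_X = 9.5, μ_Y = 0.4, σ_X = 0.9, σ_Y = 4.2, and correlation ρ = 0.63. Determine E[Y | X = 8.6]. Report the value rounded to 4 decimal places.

The regression of Y on X has slope ρ·σ_Y/σ_X and passes through (μ_X, μ_Y).
E[Y | X=8.6] = 0.4 + (0.63)·(4.2/0.9)·(8.6 − (9.5)) = 0.4 + (2.94)·(-0.9) = -2.2460.

-2.2460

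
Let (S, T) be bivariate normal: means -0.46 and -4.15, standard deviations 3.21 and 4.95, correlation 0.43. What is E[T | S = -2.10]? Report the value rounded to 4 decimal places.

-5.2375

For a bivariate normal, E[T | S=x] = μ_T + ρ·(σ_T/σ_S)·(x − μ_S).
E[T | S=-2.10] = -4.15 + (0.43)·(4.95/3.21)·(-2.10 − (-0.46)) = -4.15 + (0.66308)·(-1.64) = -5.2375.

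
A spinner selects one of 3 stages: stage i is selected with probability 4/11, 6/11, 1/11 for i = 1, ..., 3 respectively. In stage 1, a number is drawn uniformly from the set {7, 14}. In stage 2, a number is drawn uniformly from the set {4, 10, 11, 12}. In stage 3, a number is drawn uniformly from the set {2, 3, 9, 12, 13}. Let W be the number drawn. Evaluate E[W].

1053/110

E[W | stage 1] = (7+14)/2 = 21/2.
E[W | stage 2] = (4+10+11+12)/4 = 37/4.
E[W | stage 3] = (2+3+9+12+13)/5 = 39/5.
E[W] = (4/11)·(21/2) + (6/11)·(37/4) + (1/11)·(39/5) = 1053/110.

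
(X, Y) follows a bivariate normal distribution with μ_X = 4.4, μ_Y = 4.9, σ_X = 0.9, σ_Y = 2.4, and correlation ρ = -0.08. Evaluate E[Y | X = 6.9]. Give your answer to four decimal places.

4.3667

The regression of Y on X has slope ρ·σ_Y/σ_X and passes through (μ_X, μ_Y).
E[Y | X=6.9] = 4.9 + (-0.08)·(2.4/0.9)·(6.9 − (4.4)) = 4.9 + (-0.21333)·(2.5) = 4.3667.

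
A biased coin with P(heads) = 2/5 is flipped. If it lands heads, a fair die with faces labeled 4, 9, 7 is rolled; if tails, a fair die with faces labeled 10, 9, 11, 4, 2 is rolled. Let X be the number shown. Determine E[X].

E[X | heads] = (4+9+7)/3 = 20/3.
E[X | tails] = (10+9+11+4+2)/5 = 36/5.
E[X] = (2/5)·(20/3) + (3/5)·(36/5) = 524/75.

524/75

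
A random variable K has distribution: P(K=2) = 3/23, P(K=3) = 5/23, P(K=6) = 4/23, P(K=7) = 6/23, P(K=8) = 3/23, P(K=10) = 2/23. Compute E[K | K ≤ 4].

P(K ≤ 4) = 8/23.
Σ over the event: 2·3/23 + 3·5/23 = 21/23.
E[K | K ≤ 4] = (21/23) / (8/23) = 21/8.

21/8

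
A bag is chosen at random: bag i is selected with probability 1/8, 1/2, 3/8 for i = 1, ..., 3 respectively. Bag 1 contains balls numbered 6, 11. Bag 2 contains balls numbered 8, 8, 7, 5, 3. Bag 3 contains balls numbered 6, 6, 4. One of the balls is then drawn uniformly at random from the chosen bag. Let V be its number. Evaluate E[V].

E[V | bag 1] = (6+11)/2 = 17/2.
E[V | bag 2] = (8+8+7+5+3)/5 = 31/5.
E[V | bag 3] = (6+6+4)/3 = 16/3.
By the law of total expectation,
E[V] = (1/8)·(17/2) + (1/2)·(31/5) + (3/8)·(16/3) = 493/80.

493/80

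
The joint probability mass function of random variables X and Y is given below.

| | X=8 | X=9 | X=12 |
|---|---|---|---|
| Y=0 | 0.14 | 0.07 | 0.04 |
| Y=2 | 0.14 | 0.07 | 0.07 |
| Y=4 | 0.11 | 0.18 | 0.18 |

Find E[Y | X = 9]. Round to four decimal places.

P(X = 9) = 0.32.
Σ Y·P over the event = 0·(0.07) + 2·(0.07) + 4·(0.18) = 0.86.
E[Y | X = 9] = (0.86) / (0.32) = 2.6875.

2.6875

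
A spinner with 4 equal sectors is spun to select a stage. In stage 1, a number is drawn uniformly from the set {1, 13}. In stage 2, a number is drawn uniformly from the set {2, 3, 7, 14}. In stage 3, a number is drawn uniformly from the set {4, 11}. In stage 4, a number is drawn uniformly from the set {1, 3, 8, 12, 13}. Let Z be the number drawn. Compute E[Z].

71/10

E[Z | stage 1] = (1+13)/2 = 7.
E[Z | stage 2] = (2+3+7+14)/4 = 13/2.
E[Z | stage 3] = (4+11)/2 = 15/2.
E[Z | stage 4] = (1+3+8+12+13)/5 = 37/5.
By the law of total expectation,
E[Z] = (1/4)·(7) + (1/4)·(13/2) + (1/4)·(15/2) + (1/4)·(37/5) = 71/10.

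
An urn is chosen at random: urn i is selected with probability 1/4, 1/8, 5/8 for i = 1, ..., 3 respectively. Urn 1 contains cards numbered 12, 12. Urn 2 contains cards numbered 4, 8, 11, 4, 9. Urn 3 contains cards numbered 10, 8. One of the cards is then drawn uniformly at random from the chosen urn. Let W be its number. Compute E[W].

E[W | urn 1] = (12+12)/2 = 12.
E[W | urn 2] = (4+8+11+4+9)/5 = 36/5.
E[W | urn 3] = (10+8)/2 = 9.
E[W] = (1/4)·(12) + (1/8)·(36/5) + (5/8)·(9) = 381/40.

381/40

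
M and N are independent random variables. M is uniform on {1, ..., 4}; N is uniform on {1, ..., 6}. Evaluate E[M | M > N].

Outcomes with M > N: (2,1), (3,1), (3,2), (4,1), (4,2), (4,3), each with probability 1/24.
E[M | M > N] = (2 + 3 + 3 + 4 + 4 + 4) / 6 = 10/3.

10/3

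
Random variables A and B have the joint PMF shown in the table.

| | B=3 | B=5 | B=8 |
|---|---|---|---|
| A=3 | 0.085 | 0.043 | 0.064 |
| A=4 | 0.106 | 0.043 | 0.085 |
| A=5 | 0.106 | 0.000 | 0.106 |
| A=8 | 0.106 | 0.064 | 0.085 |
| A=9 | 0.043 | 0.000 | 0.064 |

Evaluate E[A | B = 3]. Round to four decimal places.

P(B = 3) = 0.446.
Σ A·P over the event = 3·(0.085) + 4·(0.106) + 5·(0.106) + 8·(0.106) + 9·(0.043) = 2.444.
E[A | B = 3] = (2.444) / (0.446) = 5.4798.

5.4798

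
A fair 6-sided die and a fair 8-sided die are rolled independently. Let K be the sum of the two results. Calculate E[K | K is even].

P(K is even) = 1/2.
Σ over the event: 2·1/48 + 4·1/16 + 6·5/48 + 8·1/8 + 10·5/48 + 12·1/16 + 14·1/48 = 4.
E[K | K is even] = (4) / (1/2) = 8.

8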